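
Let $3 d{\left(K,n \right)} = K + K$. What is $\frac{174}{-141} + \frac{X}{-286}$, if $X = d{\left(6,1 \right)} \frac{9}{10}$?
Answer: $- \frac{41893}{33605} \approx -1.2466$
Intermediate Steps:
$d{\left(K,n \right)} = \frac{2 K}{3}$ ($d{\left(K,n \right)} = \frac{K + K}{3} = \frac{2 K}{3}$)
$X = \frac{18}{5}$ ($X = \frac{2}{3} \cdot 6 \cdot \frac{9}{10} = 4 \cdot 9 \cdot \frac{1}{10} = 4 \cdot \frac{9}{10} = \frac{18}{5} \approx 3.6$)
$\frac{174}{-141} + \frac{X}{-286} = \frac{174}{-141} + \frac{18}{5 \left(-286\right)} = 174 \left(- \frac{1}{141}\right) + \frac{18}{5} \left(- \frac{1}{286}\right) = - \frac{58}{47} - \frac{9}{715} = - \frac{41893}{33605}$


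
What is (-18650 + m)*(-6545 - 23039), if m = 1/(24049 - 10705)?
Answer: 460152492551/834 ≈ 5.5174e+8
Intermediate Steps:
m = 1/13344 ≈ 7.4940e-5
(-18650 + m)*(-6545 - 23039) = (-18650 + 1/13344)*(-6545 - 23039) = -248865599/13344*(-29584) = 460152492551/834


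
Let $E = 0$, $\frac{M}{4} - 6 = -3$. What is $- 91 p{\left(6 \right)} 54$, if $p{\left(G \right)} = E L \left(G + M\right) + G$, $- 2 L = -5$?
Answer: $-29484$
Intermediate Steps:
$M = 12$ ($M = 24 + 4 \left(-3\right) = 24 - 12 = 12$)
$L = \frac{5}{2}$ ($L = \left(- \frac{1}{2}\right) \left(-5\right) = \frac{5}{2} \approx 2.5$)
$p{\left(G \right)} = G$ ($p{\left(G \right)} = 0 \frac{5 \left(G + 12\right)}{2} + G = 0 \frac{5 \left(12 + G\right)}{2} + G = 0 \left(30 + \frac{5 G}{2}\right) + G = 0 + G = G$)
$- 91 p{\left(6 \right)} 54 = \left(-91\right) 6 \cdot 54 = \left(-546\right) 54 = -29484$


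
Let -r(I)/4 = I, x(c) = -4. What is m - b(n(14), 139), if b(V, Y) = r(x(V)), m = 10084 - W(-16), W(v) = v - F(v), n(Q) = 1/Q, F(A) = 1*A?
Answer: 10068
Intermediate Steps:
F(A) = A
W(v) = 0 (W(v) = v - v = 0)
r(I) = -4*I
m = 10084 (m = 10084 - 1*0 = 10084 + 0 = 10084)
b(V, Y) = 16 (b(V, Y) = -4*(-4) = 16)
m - b(n(14), 139) = 10084 - 1*16 = 10084 - 16 = 10068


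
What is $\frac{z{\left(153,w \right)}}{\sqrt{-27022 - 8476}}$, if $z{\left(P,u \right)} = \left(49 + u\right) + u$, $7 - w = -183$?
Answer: $- \frac{429 i \sqrt{35498}}{35498} \approx - 2.277 i$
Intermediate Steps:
$w = 190$ ($w = 7 - -183 = 7 + 183 = 190$)
$z{\left(P,u \right)} = 49 + 2 u$
$\frac{z{\left(153,w \right)}}{\sqrt{-27022 - 8476}} = \frac{49 + 2 \cdot 190}{\sqrt{-27022 - 8476}} = \frac{49 + 380}{\sqrt{-35498}} = \frac{429}{i \sqrt{35498}} = 429 \left(- \frac{i \sqrt{35498}}{35498}\right) = - \frac{429 i \sqrt{35498}}{35498}$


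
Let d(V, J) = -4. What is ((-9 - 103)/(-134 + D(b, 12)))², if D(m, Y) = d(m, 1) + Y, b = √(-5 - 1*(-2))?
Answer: 64/81 ≈ 0.79012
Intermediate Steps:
b = I*√3 (b = √(-5 + 2) = √(-3) = I*√3 ≈ 1.732*I)
D(m, Y) = -4 + Y
((-9 - 103)/(-134 + D(b, 12)))² = ((-9 - 103)/(-134 + (-4 + 12)))² = (-112/(-134 + 8))² = (-112/(-126))² = (-112*(-1/126))² = (8/9)² = 64/81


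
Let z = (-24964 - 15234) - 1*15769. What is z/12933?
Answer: -55967/12933 ≈ -4.3275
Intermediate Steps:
z = -55967 (z = -40198 - 15769 = -55967)
z/12933 = -55967/12933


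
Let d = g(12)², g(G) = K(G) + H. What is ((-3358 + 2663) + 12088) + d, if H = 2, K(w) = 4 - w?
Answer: 11429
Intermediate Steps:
g(G) = 6 - G (g(G) = (4 - G) + 2 = 6 - G)
d = 36 (d = (6 - 1*12)² = (6 - 12)² = (-6)² = 36)
((-3358 + 2663) + 12088) + d = ((-3358 + 2663) + 12088) + 36 = (-695 + 12088) + 36 = 11393 + 36 = 11429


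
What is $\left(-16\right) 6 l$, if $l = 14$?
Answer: $-1344$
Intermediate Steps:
$\left(-16\right) 6 l = \left(-16\right) 6 \cdot 14 = \left(-96\right) 14 = -1344$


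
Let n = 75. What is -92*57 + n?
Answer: -5169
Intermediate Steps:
-92*57 + n = -92*57 + 75 = -5244 + 75 = -5169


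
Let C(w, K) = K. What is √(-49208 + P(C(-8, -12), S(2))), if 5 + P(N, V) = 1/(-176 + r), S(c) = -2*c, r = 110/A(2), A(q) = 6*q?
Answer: I*√49311481219/1001 ≈ 221.84*I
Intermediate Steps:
r = 55/6 (r = 110/((6*2)) = 110/12 = 110*(1/12) = 55/6 ≈ 9.1667)
P(N, V) = -5011/1001 (P(N, V) = -5 + 1/(-176 + 55/6) = -5 + 1/(-1001/6) = -5 - 6/1001 = -5011/1001)
√(-49208 + P(C(-8, -12), S(2))) = √(-49208 - 5011/1001) = √(-49262219/1001) = I*√49311481219/1001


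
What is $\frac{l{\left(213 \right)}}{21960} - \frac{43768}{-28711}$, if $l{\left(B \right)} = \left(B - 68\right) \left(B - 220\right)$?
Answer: $\frac{186400723}{126098712} \approx 1.4782$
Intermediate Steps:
$l{\left(B \right)} = \left(-220 + B\right) \left(-68 + B\right)$ ($l{\left(B \right)} = \left(-68 + B\right) \left(-220 + B\right) = \left(-220 + B\right) \left(-68 + B\right)$)
$\frac{l{\left(213 \right)}}{21960} - \frac{43768}{-28711} = \frac{14960 + 213^{2} - 61344}{21960} - \frac{43768}{-28711} = \left(14960 + 45369 - 61344\right) \frac{1}{21960} - - \frac{43768}{28711} = \left(-1015\right) \frac{1}{21960} + \frac{43768}{28711} = - \frac{203}{4392} + \frac{43768}{28711} = \frac{186400723}{126098712}$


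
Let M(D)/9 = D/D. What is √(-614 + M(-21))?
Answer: 11*I*√5 ≈ 24.597*I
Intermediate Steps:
M(D) = 9 (M(D) = 9*(D/D) = 9*1 = 9)
√(-614 + M(-21)) = √(-614 + 9) = √(-605) = 11*I*√5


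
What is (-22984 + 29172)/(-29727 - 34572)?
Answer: -6188/64299 ≈ -0.096238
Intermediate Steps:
(-22984 + 29172)/(-29727 - 34572) = 6188/(-64299) = 6188*(-1/64299) = -6188/64299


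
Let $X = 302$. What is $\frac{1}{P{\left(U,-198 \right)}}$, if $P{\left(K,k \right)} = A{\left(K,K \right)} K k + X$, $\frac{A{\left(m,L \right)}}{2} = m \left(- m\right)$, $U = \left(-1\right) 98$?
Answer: $- \frac{1}{372711730} \approx -2.683 \cdot 10^{-9}$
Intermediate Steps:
$U = -98$
$A{\left(m,L \right)} = - 2 m^{2}$ ($A{\left(m,L \right)} = 2 m \left(- m\right) = 2 \left(- m^{2}\right) = - 2 m^{2}$)
$P{\left(K,k \right)} = 302 - 2 k K^{3}$ ($P{\left(K,k \right)} = - 2 K^{2} K k + 302 = - 2 K^{3} k + 302 = - 2 k K^{3} + 302 = 302 - 2 k K^{3}$)
$\frac{1}{P{\left(U,-198 \right)}} = \frac{1}{302 - - 396 \left(-98\right)^{3}} = \frac{1}{302 - \left(-396\right) \left(-941192\right)} = \frac{1}{302 - 372712032} = \frac{1}{-372711730} = - \frac{1}{372711730}$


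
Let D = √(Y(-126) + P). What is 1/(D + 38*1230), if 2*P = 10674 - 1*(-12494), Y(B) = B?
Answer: 23370/1092308071 - √11458/2184616142 ≈ 2.1346e-5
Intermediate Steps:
P = 11584 (P = (10674 - 1*(-12494))/2 = (10674 + 12494)/2 = (½)*23168 = 11584)
D = √11458 (D = √(-126 + 11584) = √11458 ≈ 107.04)
1/(D + 38*1230) = 1/(√11458 + 38*1230) = 1/(√11458 + 46740) = 1/(46740 + √11458)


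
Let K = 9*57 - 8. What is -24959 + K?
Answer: -24454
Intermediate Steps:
K = 505 (K = 513 - 8 = 505)
-24959 + K = -24959 + 505 = -24454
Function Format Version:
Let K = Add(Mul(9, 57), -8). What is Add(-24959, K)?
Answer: -24454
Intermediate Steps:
K = 505 (K = Add(513, -8) = 505)
Add(-24959, K) = Add(-24959, 505) = -24454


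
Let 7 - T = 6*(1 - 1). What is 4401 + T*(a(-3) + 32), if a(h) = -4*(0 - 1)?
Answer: 4653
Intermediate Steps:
T = 7 (T = 7 - 6*(1 - 1) = 7 - 6*0 = 7 - 1*0 = 7 + 0 = 7)
a(h) = 4 (a(h) = -4*(-1) = 4)
4401 + T*(a(-3) + 32) = 4401 + 7*(4 + 32) = 4401 + 7*36 = 4401 + 252 = 4653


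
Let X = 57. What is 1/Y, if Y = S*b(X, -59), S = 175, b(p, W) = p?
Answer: 1/9975 ≈ 0.00010025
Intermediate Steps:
Y = 9975 (Y = 175*57 = 9975)
1/Y = 1/9975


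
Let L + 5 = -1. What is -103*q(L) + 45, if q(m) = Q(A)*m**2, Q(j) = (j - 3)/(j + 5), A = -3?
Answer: 11169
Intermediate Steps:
L = -6 (L = -5 - 1 = -6)
Q(j) = (-3 + j)/(5 + j)
q(m) = -3*m**2 (q(m) = ((-3 - 3)/(5 - 3))*m**2 = (-6/2)*m**2 = ((1/2)*(-6))*m**2 = -3*m**2)
-103*q(L) + 45 = -(-309)*(-6)**2 + 45 = -(-309)*36 + 45 = -103*(-108) + 45 = 11124 + 45 = 11169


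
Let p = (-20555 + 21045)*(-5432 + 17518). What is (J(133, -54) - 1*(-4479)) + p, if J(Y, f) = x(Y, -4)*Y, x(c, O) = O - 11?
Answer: 5924624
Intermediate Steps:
x(c, O) = -11 + O
J(Y, f) = -15*Y (J(Y, f) = (-11 - 4)*Y = -15*Y)
p = 5922140 (p = 490*12086 = 5922140)
(J(133, -54) - 1*(-4479)) + p = (-15*133 - 1*(-4479)) + 5922140 = (-1995 + 4479) + 5922140 = 2484 + 5922140 = 5924624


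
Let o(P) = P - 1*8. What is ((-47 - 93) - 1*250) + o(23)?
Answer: -375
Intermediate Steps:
o(P) = -8 + P (o(P) = P - 8 = -8 + P)
((-47 - 93) - 1*250) + o(23) = ((-47 - 93) - 1*250) + (-8 + 23) = (-140 - 250) + 15 = -390 + 15 = -375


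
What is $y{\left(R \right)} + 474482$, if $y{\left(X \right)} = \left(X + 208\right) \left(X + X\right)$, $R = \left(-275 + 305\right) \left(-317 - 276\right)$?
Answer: $626042042$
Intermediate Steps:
$R = -17790$ ($R = 30 \left(-593\right) = -17790$)
$y{\left(X \right)} = 2 X \left(208 + X\right)$ ($y{\left(X \right)} = \left(208 + X\right) 2 X = 2 X \left(208 + X\right)$)
$y{\left(R \right)} + 474482 = 2 \left(-17790\right) \left(208 - 17790\right) + 474482 = 2 \left(-17790\right) \left(-17582\right) + 474482 = 625567560 + 474482 = 626042042$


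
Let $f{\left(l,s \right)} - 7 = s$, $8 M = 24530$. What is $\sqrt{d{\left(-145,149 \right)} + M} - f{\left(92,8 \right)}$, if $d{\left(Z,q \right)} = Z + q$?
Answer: $-15 + \frac{\sqrt{12281}}{2} \approx 40.41$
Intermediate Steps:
$M = \frac{12265}{4}$ ($M = \frac{1}{8} \cdot 24530 = \frac{12265}{4} \approx 3066.3$)
$f{\left(l,s \right)} = 7 + s$
$\sqrt{d{\left(-145,149 \right)} + M} - f{\left(92,8 \right)} = \sqrt{\left(-145 + 149\right) + \frac{12265}{4}} - \left(7 + 8\right) = \sqrt{4 + \frac{12265}{4}} - 15 = \sqrt{\frac{12281}{4}} - 15 = \frac{\sqrt{12281}}{2} - 15 = -15 + \frac{\sqrt{12281}}{2}$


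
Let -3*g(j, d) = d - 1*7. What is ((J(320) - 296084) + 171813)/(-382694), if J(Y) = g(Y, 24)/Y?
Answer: 119300177/367386240 ≈ 0.32473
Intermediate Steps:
g(j, d) = 7/3 - d/3 (g(j, d) = -(d - 1*7)/3 = -(d - 7)/3 = -(-7 + d)/3 = 7/3 - d/3)
J(Y) = -17/(3*Y) (J(Y) = (7/3 - ⅓*24)/Y = (7/3 - 8)/Y = -17/(3*Y))
((J(320) - 296084) + 171813)/(-382694) = ((-17/3/320 - 296084) + 171813)/(-382694) = ((-17/3*1/320 - 296084) + 171813)*(-1/382694) = ((-17/960 - 296084) + 171813)*(-1/382694) = (-284240657/960 + 171813)*(-1/382694) = -119300177/960*(-1/382694) = 119300177/367386240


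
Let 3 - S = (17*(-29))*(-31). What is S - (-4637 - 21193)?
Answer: 10550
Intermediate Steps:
S = -15280 (S = 3 - 17*(-29)*(-31) = 3 - (-493)*(-31) = 3 - 1*15283 = 3 - 15283 = -15280)
S - (-4637 - 21193) = -15280 - (-4637 - 21193) = -15280 - 1*(-25830) = -15280 + 25830 = 10550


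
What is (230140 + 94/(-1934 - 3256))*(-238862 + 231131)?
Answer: -1539018552981/865 ≈ -1.7792e+9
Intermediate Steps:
(230140 + 94/(-1934 - 3256))*(-238862 + 231131) = (230140 + 94/(-5190))*(-7731) = (230140 + 94*(-1/5190))*(-7731) = (230140 - 47/2595)*(-7731) = (597213253/2595)*(-7731) = -1539018552981/865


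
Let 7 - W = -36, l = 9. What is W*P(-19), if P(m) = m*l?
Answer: -7353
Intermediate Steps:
W = 43 (W = 7 - 1*(-36) = 7 + 36 = 43)
P(m) = 9*m (P(m) = m*9 = 9*m)
W*P(-19) = 43*(9*(-19)) = 43*(-171) = -7353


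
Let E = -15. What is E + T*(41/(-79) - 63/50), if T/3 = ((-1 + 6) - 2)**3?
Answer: -628437/3950 ≈ -159.10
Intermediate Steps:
T = 81 (T = 3*((-1 + 6) - 2)**3 = 3*(5 - 2)**3 = 3*3**3 = 3*27 = 81)
E + T*(41/(-79) - 63/50) = -15 + 81*(41/(-79) - 63/50) = -15 + 81*(41*(-1/79) - 63*1/50) = -15 + 81*(-41/79 - 63/50) = -15 + 81*(-7027/3950) = -15 - 569187/3950 = -628437/3950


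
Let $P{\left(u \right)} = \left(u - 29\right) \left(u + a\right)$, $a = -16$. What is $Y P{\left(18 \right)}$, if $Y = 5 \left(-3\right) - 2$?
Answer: $374$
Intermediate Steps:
$Y = -17$ ($Y = -15 - 2 = -17$)
$P{\left(u \right)} = \left(-29 + u\right) \left(-16 + u\right)$ ($P{\left(u \right)} = \left(u - 29\right) \left(u - 16\right) = \left(-29 + u\right) \left(-16 + u\right)$)
$Y P{\left(18 \right)} = - 17 \left(464 + 18^{2} - 810\right) = - 17 \left(464 + 324 - 810\right) = \left(-17\right) \left(-22\right) = 374$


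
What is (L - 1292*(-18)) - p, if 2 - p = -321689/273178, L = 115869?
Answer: 38005021205/273178 ≈ 1.3912e+5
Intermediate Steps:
p = 868045/273178 (p = 2 - (-321689)/273178 = 2 - 1*(-321689/273178) = 2 + 321689/273178 = 868045/273178 ≈ 3.1776)
(L - 1292*(-18)) - p = (115869 - 1292*(-18)) - 1*868045/273178 = (115869 - 1*(-23256)) - 868045/273178 = (115869 + 23256) - 868045/273178 = 139125 - 868045/273178 = 38005021205/273178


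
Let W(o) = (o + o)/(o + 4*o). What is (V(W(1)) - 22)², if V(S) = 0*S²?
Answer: 484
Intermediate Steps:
W(o) = ⅖ (W(o) = (2*o)/((5*o)) = (2*o)*(1/(5*o)) = ⅖)
V(S) = 0
(V(W(1)) - 22)² = (0 - 22)² = (-22)² = 484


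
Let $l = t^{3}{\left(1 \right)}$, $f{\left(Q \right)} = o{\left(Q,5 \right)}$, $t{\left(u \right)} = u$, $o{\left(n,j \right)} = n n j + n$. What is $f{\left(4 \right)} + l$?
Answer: $85$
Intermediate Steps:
$o{\left(n,j \right)} = n + j n^{2}$ ($o{\left(n,j \right)} = n^{2} j + n = j n^{2} + n = n + j n^{2}$)
$f{\left(Q \right)} = Q \left(1 + 5 Q\right)$
$l = 1$ ($l = 1^{3} = 1$)
$f{\left(4 \right)} + l = 4 \left(1 + 5 \cdot 4\right) + 1 = 4 \left(1 + 20\right) + 1 = 4 \cdot 21 + 1 = 84 + 1 = 85$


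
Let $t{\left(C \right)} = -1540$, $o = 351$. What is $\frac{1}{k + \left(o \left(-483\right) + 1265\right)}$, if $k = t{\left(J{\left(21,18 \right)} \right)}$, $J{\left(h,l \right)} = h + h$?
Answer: $- \frac{1}{169808} \approx -5.889 \cdot 10^{-6}$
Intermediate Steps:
$J{\left(h,l \right)} = 2 h$
$k = -1540$
$\frac{1}{k + \left(o \left(-483\right) + 1265\right)} = \frac{1}{-1540 + \left(351 \left(-483\right) + 1265\right)} = \frac{1}{-1540 + \left(-169533 + 1265\right)} = \frac{1}{-1540 - 168268} = \frac{1}{-169808} = - \frac{1}{169808}$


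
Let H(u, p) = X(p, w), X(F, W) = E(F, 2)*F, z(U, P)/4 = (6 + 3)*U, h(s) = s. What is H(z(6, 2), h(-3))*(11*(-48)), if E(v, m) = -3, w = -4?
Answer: -4752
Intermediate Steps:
z(U, P) = 36*U (z(U, P) = 4*((6 + 3)*U) = 4*(9*U) = 36*U)
X(F, W) = -3*F
H(u, p) = -3*p
H(z(6, 2), h(-3))*(11*(-48)) = (-3*(-3))*(11*(-48)) = 9*(-528) = -4752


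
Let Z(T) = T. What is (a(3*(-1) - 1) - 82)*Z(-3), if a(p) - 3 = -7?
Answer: 258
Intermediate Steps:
a(p) = -4 (a(p) = 3 - 7 = -4)
(a(3*(-1) - 1) - 82)*Z(-3) = (-4 - 82)*(-3) = -86*(-3) = 258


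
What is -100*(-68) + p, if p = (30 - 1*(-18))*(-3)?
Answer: 6656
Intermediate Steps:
p = -144 (p = (30 + 18)*(-3) = 48*(-3) = -144)
-100*(-68) + p = -100*(-68) - 144 = 6800 - 144 = 6656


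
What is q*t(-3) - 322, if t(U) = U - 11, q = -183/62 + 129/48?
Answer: -78939/248 ≈ -318.30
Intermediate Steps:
q = -131/496 (q = -183*1/62 + 129*(1/48) = -183/62 + 43/16 = -131/496 ≈ -0.26411)
t(U) = -11 + U
q*t(-3) - 322 = -131*(-11 - 3)/496 - 322 = -131/496*(-14) - 322 = 917/248 - 322 = -78939/248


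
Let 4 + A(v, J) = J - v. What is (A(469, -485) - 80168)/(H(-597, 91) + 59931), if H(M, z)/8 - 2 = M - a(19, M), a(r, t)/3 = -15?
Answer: -81126/55531 ≈ -1.4609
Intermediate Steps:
A(v, J) = -4 + J - v (A(v, J) = -4 + (J - v) = -4 + J - v)
a(r, t) = -45 (a(r, t) = 3*(-15) = -45)
H(M, z) = 376 + 8*M (H(M, z) = 16 + 8*(M - 1*(-45)) = 16 + 8*(M + 45) = 16 + 8*(45 + M) = 16 + (360 + 8*M) = 376 + 8*M)
(A(469, -485) - 80168)/(H(-597, 91) + 59931) = ((-4 - 485 - 1*469) - 80168)/((376 + 8*(-597)) + 59931) = ((-4 - 485 - 469) - 80168)/((376 - 4776) + 59931) = (-958 - 80168)/(-4400 + 59931) = -81126/55531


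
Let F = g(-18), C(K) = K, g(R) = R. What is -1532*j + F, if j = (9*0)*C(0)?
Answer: -18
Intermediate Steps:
F = -18
j = 0 (j = (9*0)*0 = 0*0 = 0)
-1532*j + F = -1532*0 - 18 = 0 - 18 = -18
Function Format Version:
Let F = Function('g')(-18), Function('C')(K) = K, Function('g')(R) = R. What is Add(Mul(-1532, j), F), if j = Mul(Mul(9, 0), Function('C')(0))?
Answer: -18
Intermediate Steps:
F = -18
j = 0 (j = Mul(Mul(9, 0), 0) = Mul(0, 0) = 0)
Add(Mul(-1532, j), F) = Add(Mul(-1532, 0), -18) = Add(0, -18) = -18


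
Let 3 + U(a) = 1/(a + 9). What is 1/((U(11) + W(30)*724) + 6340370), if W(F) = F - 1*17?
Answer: 20/126995581 ≈ 1.5749e-7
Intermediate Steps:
W(F) = -17 + F (W(F) = F - 17 = -17 + F)
U(a) = -3 + 1/(9 + a) (U(a) = -3 + 1/(a + 9) = -3 + 1/(9 + a))
1/((U(11) + W(30)*724) + 6340370) = 1/(((-26 - 3*11)/(9 + 11) + (-17 + 30)*724) + 6340370) = 1/(((-26 - 33)/20 + 13*724) + 6340370) = 1/(((1/20)*(-59) + 9412) + 6340370) = 1/((-59/20 + 9412) + 6340370) = 1/(188181/20 + 6340370) = 1/(126995581/20) = 20/126995581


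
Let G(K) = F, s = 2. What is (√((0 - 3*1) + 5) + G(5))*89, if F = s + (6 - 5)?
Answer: 267 + 89*√2 ≈ 392.87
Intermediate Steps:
F = 3 (F = 2 + (6 - 5) = 2 + 1 = 3)
G(K) = 3
(√((0 - 3*1) + 5) + G(5))*89 = (√((0 - 3*1) + 5) + 3)*89 = (√((0 - 3) + 5) + 3)*89 = (√(-3 + 5) + 3)*89 = (√2 + 3)*89 = (3 + √2)*89 = 267 + 89*√2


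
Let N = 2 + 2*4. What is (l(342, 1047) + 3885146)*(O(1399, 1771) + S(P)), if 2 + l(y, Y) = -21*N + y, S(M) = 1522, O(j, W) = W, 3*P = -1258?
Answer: 12794213868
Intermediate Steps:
P = -1258/3 (P = (⅓)*(-1258) = -1258/3 ≈ -419.33)
N = 10 (N = 2 + 8 = 10)
l(y, Y) = -212 + y (l(y, Y) = -2 + (-21*10 + y) = -2 + (-210 + y) = -212 + y)
(l(342, 1047) + 3885146)*(O(1399, 1771) + S(P)) = ((-212 + 342) + 3885146)*(1771 + 1522) = (130 + 3885146)*3293 = 3885276*3293 = 12794213868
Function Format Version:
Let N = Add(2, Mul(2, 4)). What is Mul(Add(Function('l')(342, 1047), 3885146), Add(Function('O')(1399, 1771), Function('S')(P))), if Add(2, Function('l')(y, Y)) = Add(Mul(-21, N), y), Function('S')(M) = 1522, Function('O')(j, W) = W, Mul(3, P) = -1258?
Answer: 12794213868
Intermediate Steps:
P = Rational(-1258, 3) (P = Mul(Rational(1, 3), -1258) = Rational(-1258, 3) ≈ -419.33)
N = 10 (N = Add(2, 8) = 10)
Function('l')(y, Y) = Add(-212, y) (Function('l')(y, Y) = Add(-2, Add(Mul(-21, 10), y)) = Add(-2, Add(-210, y)) = Add(-212, y))
Mul(Add(Function('l')(342, 1047), 3885146), Add(Function('O')(1399, 1771), Function('S')(P))) = Mul(Add(Add(-212, 342), 3885146), Add(1771, 1522)) = Mul(Add(130, 3885146), 3293) = Mul(3885276, 3293) = 12794213868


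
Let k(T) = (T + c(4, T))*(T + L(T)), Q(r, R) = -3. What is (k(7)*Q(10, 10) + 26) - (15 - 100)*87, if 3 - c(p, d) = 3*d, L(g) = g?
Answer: 7883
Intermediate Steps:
c(p, d) = 3 - 3*d
k(T) = 2*T*(3 - 2*T) (k(T) = (T + (3 - 3*T))*(T + T) = (3 - 2*T)*(2*T) = 2*T*(3 - 2*T))
(k(7)*Q(10, 10) + 26) - (15 - 100)*87 = ((2*7*(3 - 2*7))*(-3) + 26) - (15 - 100)*87 = ((2*7*(3 - 14))*(-3) + 26) - (-85)*87 = ((2*7*(-11))*(-3) + 26) - 1*(-7395) = (-154*(-3) + 26) + 7395 = (462 + 26) + 7395 = 488 + 7395 = 7883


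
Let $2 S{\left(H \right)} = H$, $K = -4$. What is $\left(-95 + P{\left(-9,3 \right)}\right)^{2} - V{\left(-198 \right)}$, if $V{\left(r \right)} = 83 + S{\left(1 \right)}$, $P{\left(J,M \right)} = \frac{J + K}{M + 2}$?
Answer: $\frac{472113}{50} \approx 9442.3$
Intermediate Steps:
$S{\left(H \right)} = \frac{H}{2}$
$P{\left(J,M \right)} = \frac{-4 + J}{2 + M}$ ($P{\left(J,M \right)} = \frac{J - 4}{M + 2} = \frac{-4 + J}{2 + M}$)
$V{\left(r \right)} = \frac{167}{2}$ ($V{\left(r \right)} = 83 + \frac{1}{2} \cdot 1 = 83 + \frac{1}{2} = \frac{167}{2}$)
$\left(-95 + P{\left(-9,3 \right)}\right)^{2} - V{\left(-198 \right)} = \left(-95 + \frac{-4 - 9}{2 + 3}\right)^{2} - \frac{167}{2} = \left(-95 + \frac{1}{5} \left(-13\right)\right)^{2} - \frac{167}{2} = \left(-95 - \frac{13}{5}\right)^{2} - \frac{167}{2} = \left(- \frac{488}{5}\right)^{2} - \frac{167}{2} = \frac{238144}{25} - \frac{167}{2} = \frac{472113}{50}$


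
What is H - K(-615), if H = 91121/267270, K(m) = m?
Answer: 164462171/267270 ≈ 615.34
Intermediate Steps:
H = 91121/267270 (H = 91121*(1/267270) = 91121/267270 ≈ 0.34093)
H - K(-615) = 91121/267270 - 1*(-615) = 91121/267270 + 615 = 164462171/267270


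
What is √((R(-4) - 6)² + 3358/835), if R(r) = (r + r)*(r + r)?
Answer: √2348268830/835 ≈ 58.035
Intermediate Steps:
R(r) = 4*r² (R(r) = (2*r)*(2*r) = 4*r²)
√((R(-4) - 6)² + 3358/835) = √((4*(-4)² - 6)² + 3358/835) = √((4*16 - 6)² + 3358*(1/835)) = √((64 - 6)² + 3358/835) = √(58² + 3358/835) = √(3364 + 3358/835) = √(2812298/835) = √2348268830/835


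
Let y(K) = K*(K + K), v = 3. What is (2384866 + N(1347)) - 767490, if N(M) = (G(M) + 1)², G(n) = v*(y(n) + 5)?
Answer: 118515230678276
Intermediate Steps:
y(K) = 2*K² (y(K) = K*(2*K) = 2*K²)
G(n) = 15 + 6*n² (G(n) = 3*(2*n² + 5) = 3*(5 + 2*n²) = 15 + 6*n²)
N(M) = (16 + 6*M²)² (N(M) = ((15 + 6*M²) + 1)² = (16 + 6*M²)²)
(2384866 + N(1347)) - 767490 = (2384866 + 4*(8 + 3*1347²)²) - 767490 = (2384866 + 4*(8 + 3*1814409)²) - 767490 = (2384866 + 4*(8 + 5443227)²) - 767490 = (2384866 + 4*5443235²) - 767490 = (2384866 + 4*29628807265225) - 767490 = (2384866 + 118515229060900) - 767490 = 118515231445766 - 767490 = 118515230678276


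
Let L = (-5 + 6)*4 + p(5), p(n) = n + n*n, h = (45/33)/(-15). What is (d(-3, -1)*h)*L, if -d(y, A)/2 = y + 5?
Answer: 136/11 ≈ 12.364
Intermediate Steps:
d(y, A) = -10 - 2*y (d(y, A) = -2*(y + 5) = -2*(5 + y) = -10 - 2*y)
h = -1/11 (h = (45*(1/33))*(-1/15) = (15/11)*(-1/15) = -1/11 ≈ -0.090909)
p(n) = n + n²
L = 34 (L = (-5 + 6)*4 + 5*(1 + 5) = 1*4 + 5*6 = 4 + 30 = 34)
(d(-3, -1)*h)*L = ((-10 - 2*(-3))*(-1/11))*34 = ((-10 + 6)*(-1/11))*34 = -4*(-1/11)*34 = (4/11)*34 = 136/11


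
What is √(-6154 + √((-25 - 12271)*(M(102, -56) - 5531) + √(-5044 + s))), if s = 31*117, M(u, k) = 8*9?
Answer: √(-6154 + √(67123864 + I*√1417)) ≈ 45.154 + 0.e-5*I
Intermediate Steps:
M(u, k) = 72
s = 3627
√(-6154 + √((-25 - 12271)*(M(102, -56) - 5531) + √(-5044 + s))) = √(-6154 + √((-25 - 12271)*(72 - 5531) + √(-5044 + 3627))) = √(-6154 + √(-12296*(-5459) + √(-1417))) = √(-6154 + √(67123864 + I*√1417))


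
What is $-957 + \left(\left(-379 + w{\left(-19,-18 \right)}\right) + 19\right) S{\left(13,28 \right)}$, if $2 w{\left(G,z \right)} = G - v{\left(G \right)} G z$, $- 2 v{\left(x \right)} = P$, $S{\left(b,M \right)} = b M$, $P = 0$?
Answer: $-135455$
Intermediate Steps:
$S{\left(b,M \right)} = M b$
$v{\left(x \right)} = 0$ ($v{\left(x \right)} = \left(- \frac{1}{2}\right) 0 = 0$)
$w{\left(G,z \right)} = \frac{G}{2}$ ($w{\left(G,z \right)} = \frac{G - 0 G z}{2} = \frac{G - 0 z}{2} = \frac{G - 0}{2} = \frac{G + 0}{2} = \frac{G}{2}$)
$-957 + \left(\left(-379 + w{\left(-19,-18 \right)}\right) + 19\right) S{\left(13,28 \right)} = -957 + \left(\left(-379 + \frac{1}{2} \left(-19\right)\right) + 19\right) 28 \cdot 13 = -957 + \left(\left(-379 - \frac{19}{2}\right) + 19\right) 364 = -957 + \left(- \frac{777}{2} + 19\right) 364 = -957 - 134498 = -135455$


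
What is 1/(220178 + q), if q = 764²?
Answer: 1/803874 ≈ 1.2440e-6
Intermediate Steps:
q = 583696
1/(220178 + q) = 1/(220178 + 583696) = 1/803874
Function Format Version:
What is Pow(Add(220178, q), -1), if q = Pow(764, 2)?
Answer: Rational(1, 803874) ≈ 1.2440e-6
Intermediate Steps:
q = 583696
Pow(Add(220178, q), -1) = Pow(Add(220178, 583696), -1) = Pow(803874, -1) = Rational(1, 803874)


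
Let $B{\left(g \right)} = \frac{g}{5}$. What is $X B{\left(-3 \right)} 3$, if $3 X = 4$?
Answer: $- \frac{12}{5} \approx -2.4$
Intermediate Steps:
$B{\left(g \right)} = \frac{g}{5}$ ($B{\left(g \right)} = g \frac{1}{5} = \frac{g}{5}$)
$X = \frac{4}{3}$ ($X = \frac{1}{3} \cdot 4 = \frac{4}{3} \approx 1.3333$)
$X B{\left(-3 \right)} 3 = \frac{4 \cdot \frac{1}{5} \left(-3\right)}{3} \cdot 3 = \frac{4}{3} \left(- \frac{3}{5}\right) 3 = \left(- \frac{4}{5}\right) 3 = - \frac{12}{5}$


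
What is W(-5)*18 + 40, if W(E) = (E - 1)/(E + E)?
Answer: 254/5 ≈ 50.800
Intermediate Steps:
W(E) = (-1 + E)/(2*E) (W(E) = (-1 + E)/((2*E)) = (-1 + E)*(1/(2*E)) = (-1 + E)/(2*E))
W(-5)*18 + 40 = ((½)*(-1 - 5)/(-5))*18 + 40 = ((½)*(-⅕)*(-6))*18 + 40 = (⅗)*18 + 40 = 54/5 + 40 = 254/5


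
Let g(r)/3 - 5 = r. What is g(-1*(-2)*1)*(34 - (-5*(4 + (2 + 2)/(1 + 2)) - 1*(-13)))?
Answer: 1001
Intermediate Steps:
g(r) = 15 + 3*r
g(-1*(-2)*1)*(34 - (-5*(4 + (2 + 2)/(1 + 2)) - 1*(-13))) = (15 + 3*(-1*(-2)*1))*(34 - (-5*(4 + (2 + 2)/(1 + 2)) - 1*(-13))) = (15 + 3*(2*1))*(34 - (-5*(4 + 4/3) + 13)) = (15 + 3*2)*(34 - (-5*(4 + 4*(⅓)) + 13)) = (15 + 6)*(34 - (-5*(4 + 4/3) + 13)) = 21*(34 - (-5*16/3 + 13)) = 21*(34 - (-80/3 + 13)) = 21*(34 - 1*(-41/3)) = 21*(34 + 41/3) = 21*(143/3) = 1001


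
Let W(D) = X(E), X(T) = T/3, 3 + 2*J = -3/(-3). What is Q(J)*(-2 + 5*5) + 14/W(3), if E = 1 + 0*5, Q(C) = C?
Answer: 19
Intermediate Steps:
J = -1 (J = -3/2 + (-3/(-3))/2 = -3/2 + (-3*(-⅓))/2 = -3/2 + (½)*1 = -3/2 + ½ = -1)
E = 1 (E = 1 + 0 = 1)
X(T) = T/3 (X(T) = T*(⅓) = T/3)
W(D) = ⅓ (W(D) = (⅓)*1 = ⅓)
Q(J)*(-2 + 5*5) + 14/W(3) = -(-2 + 5*5) + 14/(⅓) = -(-2 + 25) + 14*3 = -1*23 + 42 = -23 + 42 = 19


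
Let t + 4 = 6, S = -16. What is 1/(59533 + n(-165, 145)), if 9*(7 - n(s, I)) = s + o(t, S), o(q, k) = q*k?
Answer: 9/536057 ≈ 1.6789e-5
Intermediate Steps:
t = 2 (t = -4 + 6 = 2)
o(q, k) = k*q
n(s, I) = 95/9 - s/9 (n(s, I) = 7 - (s - 16*2)/9 = 7 - (s - 32)/9 = 7 - (-32 + s)/9 = 7 + (32/9 - s/9) = 95/9 - s/9)
1/(59533 + n(-165, 145)) = 1/(59533 + (95/9 - ⅑*(-165))) = 1/(59533 + (95/9 + 55/3)) = 1/(59533 + 260/9) = 1/(536057/9) = 9/536057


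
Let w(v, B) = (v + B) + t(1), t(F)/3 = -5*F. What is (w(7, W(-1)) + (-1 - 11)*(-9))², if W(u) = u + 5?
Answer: 10816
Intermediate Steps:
t(F) = -15*F (t(F) = 3*(-5*F) = -15*F)
W(u) = 5 + u
w(v, B) = -15 + B + v (w(v, B) = (v + B) - 15*1 = (B + v) - 15 = -15 + B + v)
(w(7, W(-1)) + (-1 - 11)*(-9))² = ((-15 + (5 - 1) + 7) + (-1 - 11)*(-9))² = ((-15 + 4 + 7) - 12*(-9))² = (-4 + 108)² = 104² = 10816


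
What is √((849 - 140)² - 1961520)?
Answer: I*√1458839 ≈ 1207.8*I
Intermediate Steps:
√((849 - 140)² - 1961520) = √(709² - 1961520) = √(502681 - 1961520) = √(-1458839) = I*√1458839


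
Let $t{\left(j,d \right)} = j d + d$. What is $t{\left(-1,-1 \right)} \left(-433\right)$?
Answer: $0$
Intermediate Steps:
$t{\left(j,d \right)} = d + d j$ ($t{\left(j,d \right)} = d j + d = d + d j$)
$t{\left(-1,-1 \right)} \left(-433\right) = - (1 - 1) \left(-433\right) = \left(-1\right) 0 \left(-433\right) = 0 \left(-433\right) = 0$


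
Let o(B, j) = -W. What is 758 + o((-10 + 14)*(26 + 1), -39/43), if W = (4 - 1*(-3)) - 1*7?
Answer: 758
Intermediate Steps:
W = 0 (W = (4 + 3) - 7 = 7 - 7 = 0)
o(B, j) = 0 (o(B, j) = -1*0 = 0)
758 + o((-10 + 14)*(26 + 1), -39/43) = 758 + 0 = 758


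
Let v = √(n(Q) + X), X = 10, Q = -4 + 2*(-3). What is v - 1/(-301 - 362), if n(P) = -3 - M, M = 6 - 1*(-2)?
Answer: 1/663 + I ≈ 0.0015083 + 1.0*I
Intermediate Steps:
M = 8 (M = 6 + 2 = 8)
Q = -10 (Q = -4 - 6 = -10)
n(P) = -11 (n(P) = -3 - 1*8 = -3 - 8 = -11)
v = I (v = √(-11 + 10) = √(-1) = I ≈ 1.0*I)
v - 1/(-301 - 362) = I - 1/(-301 - 362) = I - 1/(-663) = I - 1*(-1/663) = I + 1/663 = 1/663 + I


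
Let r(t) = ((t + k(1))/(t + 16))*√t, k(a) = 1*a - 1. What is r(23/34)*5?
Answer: 115*√782/19278 ≈ 0.16682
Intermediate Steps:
k(a) = -1 + a (k(a) = a - 1 = -1 + a)
r(t) = t^(3/2)/(16 + t) (r(t) = ((t + (-1 + 1))/(t + 16))*√t = ((t + 0)/(16 + t))*√t = (t/(16 + t))*√t = t^(3/2)/(16 + t))
r(23/34)*5 = ((23/34)^(3/2)/(16 + 23/34))*5 = ((23*√782/1156)/(567/34))*5 = ((23*√782/1156)*(34/567))*5 = (23*√782/19278)*5 = 115*√782/19278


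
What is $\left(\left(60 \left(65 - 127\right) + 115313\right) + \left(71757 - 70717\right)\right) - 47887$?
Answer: $64746$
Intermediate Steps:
$\left(\left(60 \left(65 - 127\right) + 115313\right) + \left(71757 - 70717\right)\right) - 47887 = \left(\left(60 \left(-62\right) + 115313\right) + 1040\right) - 47887 = \left(\left(-3720 + 115313\right) + 1040\right) - 47887 = \left(111593 + 1040\right) - 47887 = 112633 - 47887 = 64746$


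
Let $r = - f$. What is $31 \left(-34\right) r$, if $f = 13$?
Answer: $13702$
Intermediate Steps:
$r = -13$ ($r = \left(-1\right) 13 = -13$)
$31 \left(-34\right) r = 31 \left(-34\right) \left(-13\right) = \left(-1054\right) \left(-13\right) = 13702$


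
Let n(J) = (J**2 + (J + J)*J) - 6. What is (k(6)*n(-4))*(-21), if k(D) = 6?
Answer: -5292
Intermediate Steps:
n(J) = -6 + 3*J**2 (n(J) = (J**2 + (2*J)*J) - 6 = (J**2 + 2*J**2) - 6 = 3*J**2 - 6 = -6 + 3*J**2)
(k(6)*n(-4))*(-21) = (6*(-6 + 3*(-4)**2))*(-21) = (6*(-6 + 3*16))*(-21) = (6*(-6 + 48))*(-21) = (6*42)*(-21) = 252*(-21) = -5292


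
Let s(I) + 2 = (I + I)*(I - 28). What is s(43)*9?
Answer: 11592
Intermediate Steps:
s(I) = -2 + 2*I*(-28 + I) (s(I) = -2 + (I + I)*(I - 28) = -2 + (2*I)*(-28 + I) = -2 + 2*I*(-28 + I))
s(43)*9 = (-2 - 56*43 + 2*43²)*9 = (-2 - 2408 + 2*1849)*9 = (-2 - 2408 + 3698)*9 = 1288*9 = 11592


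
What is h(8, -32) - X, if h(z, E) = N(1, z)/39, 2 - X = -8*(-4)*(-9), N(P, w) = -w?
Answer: -11318/39 ≈ -290.21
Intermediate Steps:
X = 290 (X = 2 - (-8*(-4))*(-9) = 2 - 32*(-9) = 2 - 1*(-288) = 2 + 288 = 290)
h(z, E) = -z/39
h(8, -32) - X = -1/39*8 - 1*290 = -8/39 - 290 = -11318/39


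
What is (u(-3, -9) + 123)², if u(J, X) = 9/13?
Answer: 2585664/169 ≈ 15300.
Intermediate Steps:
u(J, X) = 9/13 (u(J, X) = 9*(1/13) = 9/13)
(u(-3, -9) + 123)² = (9/13 + 123)² = (1608/13)² = 2585664/169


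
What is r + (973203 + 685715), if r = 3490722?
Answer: 5149640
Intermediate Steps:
r + (973203 + 685715) = 3490722 + (973203 + 685715) = 3490722 + 1658918 = 5149640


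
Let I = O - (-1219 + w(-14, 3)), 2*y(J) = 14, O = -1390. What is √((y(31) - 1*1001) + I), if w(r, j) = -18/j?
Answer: I*√1159 ≈ 34.044*I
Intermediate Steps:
y(J) = 7 (y(J) = (½)*14 = 7)
I = -165 (I = -1390 - (-1219 - 18/3) = -1390 - (-1219 - 18*⅓) = -1390 - (-1219 - 6) = -1390 - 1*(-1225) = -1390 + 1225 = -165)
√((y(31) - 1*1001) + I) = √((7 - 1*1001) - 165) = √((7 - 1001) - 165) = √(-994 - 165) = √(-1159) = I*√1159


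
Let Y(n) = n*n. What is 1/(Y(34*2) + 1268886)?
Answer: 1/1273510 ≈ 7.8523e-7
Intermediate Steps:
Y(n) = n²
1/(Y(34*2) + 1268886) = 1/((34*2)² + 1268886) = 1/(68² + 1268886) = 1/(4624 + 1268886) = 1/1273510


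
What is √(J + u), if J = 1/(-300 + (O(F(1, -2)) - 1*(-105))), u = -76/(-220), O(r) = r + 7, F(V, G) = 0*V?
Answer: √9091445/5170 ≈ 0.58321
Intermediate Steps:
F(V, G) = 0
O(r) = 7 + r
u = 19/55 (u = -76*(-1/220) = 19/55 ≈ 0.34545)
J = -1/188 (J = 1/(-300 + ((7 + 0) - 1*(-105))) = 1/(-300 + (7 + 105)) = 1/(-300 + 112) = 1/(-188) = -1/188 ≈ -0.0053191)
√(J + u) = √(-1/188 + 19/55) = √(3517/10340) = √9091445/5170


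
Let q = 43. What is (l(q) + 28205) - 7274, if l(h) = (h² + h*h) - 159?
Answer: 24470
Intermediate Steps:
l(h) = -159 + 2*h² (l(h) = (h² + h²) - 159 = 2*h² - 159 = -159 + 2*h²)
(l(q) + 28205) - 7274 = ((-159 + 2*43²) + 28205) - 7274 = ((-159 + 2*1849) + 28205) - 7274 = ((-159 + 3698) + 28205) - 7274 = (3539 + 28205) - 7274 = 31744 - 7274 = 24470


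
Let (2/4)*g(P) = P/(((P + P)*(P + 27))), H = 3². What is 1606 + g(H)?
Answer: 57817/36 ≈ 1606.0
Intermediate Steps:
H = 9
g(P) = 1/(27 + P) (g(P) = 2*(P/(((P + P)*(P + 27)))) = 2*(P/(((2*P)*(27 + P)))) = 2*(P/((2*P*(27 + P)))) = 2*(P*(1/(2*P*(27 + P)))) = 2*(1/(2*(27 + P))) = 1/(27 + P))
1606 + g(H) = 1606 + 1/(27 + 9) = 1606 + 1/36 = 57817/36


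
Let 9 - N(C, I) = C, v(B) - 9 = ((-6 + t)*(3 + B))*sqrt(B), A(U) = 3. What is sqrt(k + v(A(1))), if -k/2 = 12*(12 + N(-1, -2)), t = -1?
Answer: sqrt(-519 - 42*sqrt(3)) ≈ 24.326*I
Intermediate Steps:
v(B) = 9 + sqrt(B)*(-21 - 7*B) (v(B) = 9 + ((-6 - 1)*(3 + B))*sqrt(B) = 9 + (-7*(3 + B))*sqrt(B) = 9 + (-21 - 7*B)*sqrt(B) = 9 + sqrt(B)*(-21 - 7*B))
N(C, I) = 9 - C
k = -528 (k = -24*(12 + (9 - 1*(-1))) = -24*(12 + (9 + 1)) = -24*(12 + 10) = -24*22 = -2*264 = -528)
sqrt(k + v(A(1))) = sqrt(-528 + (9 - 21*sqrt(3) - 21*sqrt(3))) = sqrt(-528 + (9 - 42*sqrt(3))) = sqrt(-519 - 42*sqrt(3))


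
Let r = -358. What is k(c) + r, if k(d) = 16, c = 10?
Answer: -342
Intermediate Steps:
k(c) + r = 16 - 358 = -342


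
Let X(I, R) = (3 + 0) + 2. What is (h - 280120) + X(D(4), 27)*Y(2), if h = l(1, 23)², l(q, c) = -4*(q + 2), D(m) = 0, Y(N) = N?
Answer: -279966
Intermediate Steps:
X(I, R) = 5 (X(I, R) = 3 + 2 = 5)
l(q, c) = -8 - 4*q (l(q, c) = -4*(2 + q) = -8 - 4*q)
h = 144 (h = (-8 - 4*1)² = (-8 - 4)² = (-12)² = 144)
(h - 280120) + X(D(4), 27)*Y(2) = (144 - 280120) + 5*2 = -279976 + 10 = -279966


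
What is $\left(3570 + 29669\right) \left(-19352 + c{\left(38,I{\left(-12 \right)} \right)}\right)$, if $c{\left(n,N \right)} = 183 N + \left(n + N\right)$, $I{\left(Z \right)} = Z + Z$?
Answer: $-788761470$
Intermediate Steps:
$I{\left(Z \right)} = 2 Z$
$c{\left(n,N \right)} = n + 184 N$ ($c{\left(n,N \right)} = 183 N + \left(N + n\right) = n + 184 N$)
$\left(3570 + 29669\right) \left(-19352 + c{\left(38,I{\left(-12 \right)} \right)}\right) = \left(3570 + 29669\right) \left(-19352 + \left(38 + 184 \cdot 2 \left(-12\right)\right)\right) = 33239 \left(-19352 + \left(38 + 184 \left(-24\right)\right)\right) = 33239 \left(-19352 + \left(38 - 4416\right)\right) = 33239 \left(-19352 - 4378\right) = 33239 \left(-23730\right) = -788761470$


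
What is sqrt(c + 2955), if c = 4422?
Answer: sqrt(7377) ≈ 85.889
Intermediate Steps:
sqrt(c + 2955) = sqrt(4422 + 2955) = sqrt(7377)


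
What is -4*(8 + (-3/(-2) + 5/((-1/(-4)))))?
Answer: -118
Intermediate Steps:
-4*(8 + (-3/(-2) + 5/((-1/(-4))))) = -4*(8 + (-3*(-½) + 5/((-1*(-¼))))) = -4*(8 + (3/2 + 5/(¼))) = -4*(8 + (3/2 + 5*4)) = -4*(8 + (3/2 + 20)) = -4*(8 + 43/2) = -4*59/2 = -118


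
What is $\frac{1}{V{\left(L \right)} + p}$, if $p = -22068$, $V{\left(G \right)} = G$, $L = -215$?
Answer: $- \frac{1}{22283} \approx -4.4877 \cdot 10^{-5}$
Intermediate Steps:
$\frac{1}{V{\left(L \right)} + p} = \frac{1}{-215 - 22068} = \frac{1}{-22283} = - \frac{1}{22283}$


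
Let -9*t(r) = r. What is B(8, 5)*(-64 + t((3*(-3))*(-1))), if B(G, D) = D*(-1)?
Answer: 325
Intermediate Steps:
t(r) = -r/9
B(G, D) = -D
B(8, 5)*(-64 + t((3*(-3))*(-1))) = (-1*5)*(-64 - 3*(-3)*(-1)/9) = -5*(-64 - (-1)*(-1)) = -5*(-64 - 1/9*9) = -5*(-64 - 1) = -5*(-65) = 325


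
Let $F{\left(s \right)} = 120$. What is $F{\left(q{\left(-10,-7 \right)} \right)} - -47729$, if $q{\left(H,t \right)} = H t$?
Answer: $47849$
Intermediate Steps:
$F{\left(q{\left(-10,-7 \right)} \right)} - -47729 = 120 - -47729 = 120 + 47729 = 47849$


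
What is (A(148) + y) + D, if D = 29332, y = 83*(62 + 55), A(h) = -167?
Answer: 38876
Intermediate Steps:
y = 9711 (y = 83*117 = 9711)
(A(148) + y) + D = (-167 + 9711) + 29332 = 9544 + 29332 = 38876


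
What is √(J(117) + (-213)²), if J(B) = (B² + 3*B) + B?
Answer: 3*√6614 ≈ 243.98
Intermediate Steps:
J(B) = B² + 4*B
√(J(117) + (-213)²) = √(117*(4 + 117) + (-213)²) = √(117*121 + 45369) = √(14157 + 45369) = √59526 = 3*√6614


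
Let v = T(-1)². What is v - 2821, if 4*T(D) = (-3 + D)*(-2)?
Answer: -2817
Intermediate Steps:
T(D) = 3/2 - D/2 (T(D) = ((-3 + D)*(-2))/4 = (6 - 2*D)/4 = 3/2 - D/2)
v = 4 (v = (3/2 - ½*(-1))² = (3/2 + ½)² = 2² = 4)
v - 2821 = 4 - 2821 = -2817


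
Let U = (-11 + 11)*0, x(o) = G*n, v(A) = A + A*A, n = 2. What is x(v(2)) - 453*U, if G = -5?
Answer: -10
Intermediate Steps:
v(A) = A + A²
x(o) = -10 (x(o) = -5*2 = -10)
U = 0 (U = 0*0 = 0)
x(v(2)) - 453*U = -10 - 453*0 = -10 + 0 = -10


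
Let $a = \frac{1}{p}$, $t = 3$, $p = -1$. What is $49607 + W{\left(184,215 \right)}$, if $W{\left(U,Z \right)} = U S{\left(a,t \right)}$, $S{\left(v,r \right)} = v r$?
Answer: $49055$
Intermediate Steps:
$a = -1$ ($a = \frac{1}{-1} = -1$)
$S{\left(v,r \right)} = r v$
$W{\left(U,Z \right)} = - 3 U$ ($W{\left(U,Z \right)} = U 3 \left(-1\right) = U \left(-3\right) = - 3 U$)
$49607 + W{\left(184,215 \right)} = 49607 - 552 = 49055$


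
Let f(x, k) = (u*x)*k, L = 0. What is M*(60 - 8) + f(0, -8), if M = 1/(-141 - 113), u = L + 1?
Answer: -26/127 ≈ -0.20472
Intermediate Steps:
u = 1 (u = 0 + 1 = 1)
f(x, k) = k*x (f(x, k) = (1*x)*k = x*k = k*x)
M = -1/254 (M = 1/(-254) = -1/254 ≈ -0.0039370)
M*(60 - 8) + f(0, -8) = -(60 - 8)/254 - 8*0 = -1/254*52 + 0 = -26/127 + 0 = -26/127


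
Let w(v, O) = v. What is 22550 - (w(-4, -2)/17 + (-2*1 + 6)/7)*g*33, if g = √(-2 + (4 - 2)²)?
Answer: 22550 - 1320*√2/119 ≈ 22534.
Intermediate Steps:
g = √2 (g = √(-2 + 2²) = √(-2 + 4) = √2 ≈ 1.4142)
22550 - (w(-4, -2)/17 + (-2*1 + 6)/7)*g*33 = 22550 - (-4/17 + (-2*1 + 6)/7)*√2*33 = 22550 - (-4*1/17 + (-2 + 6)*(⅐))*√2*33 = 22550 - (-4/17 + 4*(⅐))*√2*33 = 22550 - (-4/17 + 4/7)*√2*33 = 22550 - 40*√2/119*33 = 22550 - 1320*√2/119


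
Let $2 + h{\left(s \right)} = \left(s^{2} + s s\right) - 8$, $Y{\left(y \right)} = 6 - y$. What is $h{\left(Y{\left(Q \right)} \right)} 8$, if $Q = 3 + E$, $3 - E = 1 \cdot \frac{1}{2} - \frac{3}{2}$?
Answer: $-64$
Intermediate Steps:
$E = 4$ ($E = 3 - \left(1 \cdot \frac{1}{2} - \frac{3}{2}\right) = 3 - \left(\frac{1}{2} - \frac{3}{2}\right) = 3 - -1 = 3 + 1 = 4$)
$Q = 7$ ($Q = 3 + 4 = 7$)
$h{\left(s \right)} = -10 + 2 s^{2}$ ($h{\left(s \right)} = -2 - \left(8 - s^{2} - s s\right) = -2 + \left(\left(s^{2} + s^{2}\right) - 8\right) = -2 + \left(2 s^{2} - 8\right) = -2 + \left(-8 + 2 s^{2}\right) = -10 + 2 s^{2}$)
$h{\left(Y{\left(Q \right)} \right)} 8 = \left(-10 + 2 \left(6 - 7\right)^{2}\right) 8 = \left(-10 + 2 \left(-1\right)^{2}\right) 8 = \left(-10 + 2 \cdot 1\right) 8 = \left(-10 + 2\right) 8 = \left(-8\right) 8 = -64$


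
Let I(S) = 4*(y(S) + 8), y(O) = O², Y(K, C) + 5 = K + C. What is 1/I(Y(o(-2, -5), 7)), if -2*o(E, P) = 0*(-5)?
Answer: 1/48 ≈ 0.020833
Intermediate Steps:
o(E, P) = 0 (o(E, P) = -0*(-5) = -½*0 = 0)
Y(K, C) = -5 + C + K (Y(K, C) = -5 + (K + C) = -5 + (C + K) = -5 + C + K)
I(S) = 32 + 4*S² (I(S) = 4*(S² + 8) = 4*(8 + S²) = 32 + 4*S²)
1/I(Y(o(-2, -5), 7)) = 1/(32 + 4*(-5 + 7 + 0)²) = 1/(32 + 4*2²) = 1/(32 + 4*4) = 1/(32 + 16) = 1/48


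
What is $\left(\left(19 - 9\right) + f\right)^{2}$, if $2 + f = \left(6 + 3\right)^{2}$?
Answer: $7921$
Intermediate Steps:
$f = 79$ ($f = -2 + \left(6 + 3\right)^{2} = -2 + 9^{2} = -2 + 81 = 79$)
$\left(\left(19 - 9\right) + f\right)^{2} = \left(\left(19 - 9\right) + 79\right)^{2} = \left(10 + 79\right)^{2} = 89^{2} = 7921$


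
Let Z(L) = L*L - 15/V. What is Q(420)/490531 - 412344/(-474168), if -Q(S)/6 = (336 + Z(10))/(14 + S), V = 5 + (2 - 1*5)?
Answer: 159026960649/182872899986 ≈ 0.86960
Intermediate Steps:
V = 2 (V = 5 + (2 - 5) = 5 - 3 = 2)
Z(L) = -15/2 + L**2 (Z(L) = L*L - 15/2 = L**2 - 15*1/2 = L**2 - 15/2 = -15/2 + L**2)
Q(S) = -2571/(14 + S) (Q(S) = -6*(336 + (-15/2 + 10**2))/(14 + S) = -6*(336 + (-15/2 + 100))/(14 + S) = -6*(336 + 185/2)/(14 + S) = -2571/(14 + S))
Q(420)/490531 - 412344/(-474168) = -2571/(14 + 420)/490531 - 412344/(-474168) = -2571/434*(1/490531) - 412344*(-1/474168) = -2571*1/434*(1/490531) + 747/859 = -2571/434*1/490531 + 747/859 = -2571/212890454 + 747/859 = 159026960649/182872899986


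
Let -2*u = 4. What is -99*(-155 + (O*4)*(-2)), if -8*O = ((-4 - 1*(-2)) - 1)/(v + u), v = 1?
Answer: 15048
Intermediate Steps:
u = -2 (u = -½*4 = -2)
O = -3/8 (O = -((-4 - 1*(-2)) - 1)/(8*(1 - 2)) = -((-4 + 2) - 1)/(8*(-1)) = -(-2 - 1)*(-1)/8 = -(-3)*(-1)/8 = -⅛*3 = -3/8 ≈ -0.37500)
-99*(-155 + (O*4)*(-2)) = -99*(-155 - 3/8*4*(-2)) = -99*(-155 - 3/2*(-2)) = -99*(-155 + 3) = -99*(-152) = 15048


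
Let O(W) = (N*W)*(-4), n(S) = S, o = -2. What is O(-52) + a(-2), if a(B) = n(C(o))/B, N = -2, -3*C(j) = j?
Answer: -1249/3 ≈ -416.33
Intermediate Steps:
C(j) = -j/3
O(W) = 8*W (O(W) = -2*W*(-4) = 8*W)
a(B) = 2/(3*B) (a(B) = (-⅓*(-2))/B = 2/(3*B))
O(-52) + a(-2) = 8*(-52) + (⅔)/(-2) = -416 + (⅔)*(-½) = -416 - ⅓ = -1249/3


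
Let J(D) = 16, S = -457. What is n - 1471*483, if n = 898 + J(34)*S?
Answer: -716907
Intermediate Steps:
n = -6414 (n = 898 + 16*(-457) = 898 - 7312 = -6414)
n - 1471*483 = -6414 - 1471*483 = -6414 - 710493 = -716907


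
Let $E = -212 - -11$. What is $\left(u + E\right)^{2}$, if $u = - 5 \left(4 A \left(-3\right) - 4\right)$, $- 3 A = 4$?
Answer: $68121$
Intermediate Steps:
$A = - \frac{4}{3}$ ($A = \left(- \frac{1}{3}\right) 4 = - \frac{4}{3} \approx -1.3333$)
$E = -201$ ($E = -212 + 11 = -201$)
$u = -60$ ($u = - 5 \left(4 \left(- \frac{4}{3}\right) \left(-3\right) - 4\right) = - 5 \left(\left(- \frac{16}{3}\right) \left(-3\right) - 4\right) = - 5 \left(16 - 4\right) = \left(-5\right) 12 = -60$)
$\left(u + E\right)^{2} = \left(-60 - 201\right)^{2} = \left(-261\right)^{2} = 68121$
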